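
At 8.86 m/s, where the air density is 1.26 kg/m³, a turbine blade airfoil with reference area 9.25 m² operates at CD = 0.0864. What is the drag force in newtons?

D = 39.5 N

D = ½ρv²S·CD = ½ × 1.26 × 8.86² × 9.25 × 0.0864 = 39.5 N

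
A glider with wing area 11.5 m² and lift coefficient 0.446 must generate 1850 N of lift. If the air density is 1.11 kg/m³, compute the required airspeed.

L = ½ρv²S·CL ⇒ v = √(2L/(ρ·S·CL))
v = √(2 × 1850 / (1.11 × 11.5 × 0.446)) = √649.9 = 25.5 m/s

v = 25.5 m/s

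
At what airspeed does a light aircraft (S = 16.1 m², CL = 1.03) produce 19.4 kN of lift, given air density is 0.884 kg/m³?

L = ½ρv²S·CL ⇒ v = √(2L/(ρ·S·CL))
v = √(2 × 19400 / (0.884 × 16.1 × 1.03)) = √2647 = 51.4 m/s

v = 51.4 m/s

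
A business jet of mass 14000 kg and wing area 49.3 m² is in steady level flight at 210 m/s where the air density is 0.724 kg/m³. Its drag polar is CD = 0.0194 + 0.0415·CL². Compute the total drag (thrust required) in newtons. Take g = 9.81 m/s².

D = 16300 N

In steady level flight, lift balances weight: W = mg = 14000 × 9.81 = 1.3734×10^5 N.
q = ½ρv² = ½ × 0.724 × 210² = 15960 Pa.
Required CL = L/(qS) = 1.3734×10^5/(15960·49.3) = 0.1745.
CD = 0.0194 + 0.0415 × 0.1745² = 0.02066.
D = q·S·CD = 15960 × 49.3 × 0.02066 = 16260 N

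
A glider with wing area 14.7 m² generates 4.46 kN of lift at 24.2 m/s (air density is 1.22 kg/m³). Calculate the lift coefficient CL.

CL = 0.849

From L = ½ρv²S·CL, rearranging gives CL = 2L/(ρv²S).
CL = 2 × 4460 / (1.22 × 24.2² × 14.7) = 0.849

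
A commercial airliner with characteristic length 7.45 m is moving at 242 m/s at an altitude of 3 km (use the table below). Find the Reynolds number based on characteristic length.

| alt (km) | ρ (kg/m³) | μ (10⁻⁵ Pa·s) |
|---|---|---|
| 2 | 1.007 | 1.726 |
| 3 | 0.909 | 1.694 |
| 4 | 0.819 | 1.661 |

Re = 9.67×10^7

At 3 km, from the table: ρ = 0.909 kg/m³, μ = 1.694×10⁻⁵ Pa·s.
Re = ρ·v·c/μ = 0.909 × 242 × 7.45 / (1.694×10⁻⁵) = 9.67×10^7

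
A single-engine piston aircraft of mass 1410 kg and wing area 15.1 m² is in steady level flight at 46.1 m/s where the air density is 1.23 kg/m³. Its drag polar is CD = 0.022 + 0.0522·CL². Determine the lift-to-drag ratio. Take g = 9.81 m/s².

Weight W = mg = 1410 × 9.81 = 13832 N; in level flight L = W.
q = ½ρv² = ½ × 1.23 × 46.1² = 1307 Pa.
Required CL = L/(qS) = 13832/(1307·15.1) = 0.7009.
CD = 0.022 + 0.0522 × 0.7009² = 0.04764.
L/D = CL/CD = 0.7009 / 0.04764 = 14.7

L/D = 14.7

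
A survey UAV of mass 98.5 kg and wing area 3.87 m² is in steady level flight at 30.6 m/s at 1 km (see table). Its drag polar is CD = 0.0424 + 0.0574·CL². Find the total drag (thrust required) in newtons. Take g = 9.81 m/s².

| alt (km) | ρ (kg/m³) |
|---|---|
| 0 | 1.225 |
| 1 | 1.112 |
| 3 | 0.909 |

D = 112 N

At 1 km, from the table: ρ = 1.112 kg/m³.
In steady level flight, lift balances weight: W = mg = 98.5 × 9.81 = 966.29 N.
Dynamic pressure q = 0.5 × 1.112 × 30.6² = 520.6 Pa.
CL = 2W/(ρv²S) = 2×966.29/(1.112×30.6²×3.87) = 0.4796.
CD = 0.0424 + 0.0574 × 0.4796² = 0.0556.
D = q·S·CD = 520.6 × 3.87 × 0.0556 = 112 N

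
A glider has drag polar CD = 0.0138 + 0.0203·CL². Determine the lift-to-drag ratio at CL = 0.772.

L/D = 29.8

CD = 0.0138 + 0.0203 × 0.772² = 0.0259
L/D = CL/CD = 0.772 / 0.0259 = 29.8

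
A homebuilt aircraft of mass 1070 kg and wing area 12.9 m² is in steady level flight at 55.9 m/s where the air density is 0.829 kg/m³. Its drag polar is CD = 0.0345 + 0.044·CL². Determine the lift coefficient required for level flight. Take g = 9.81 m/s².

In steady level flight, lift balances weight: W = mg = 1070 × 9.81 = 10497 N.
Dynamic pressure q = 0.5 × 0.829 × 55.9² = 1295 Pa.
Required CL = L/(qS) = 10497/(1295·12.9) = 0.6282.

CL = 0.628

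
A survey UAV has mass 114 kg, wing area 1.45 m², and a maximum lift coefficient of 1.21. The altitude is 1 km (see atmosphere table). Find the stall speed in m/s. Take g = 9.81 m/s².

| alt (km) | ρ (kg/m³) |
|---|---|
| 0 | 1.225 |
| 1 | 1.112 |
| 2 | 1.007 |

At 1 km, from the table: ρ = 1.112 kg/m³.
Weight W = mg = 114 × 9.81 = 1118 N.
V_stall = √(2W/(ρ·S·CL,max)) = √(2 × 1118 / (1.112 × 1.45 × 1.21))
V_stall = √1146 = 33.9 m/s

V_stall = 33.9 m/s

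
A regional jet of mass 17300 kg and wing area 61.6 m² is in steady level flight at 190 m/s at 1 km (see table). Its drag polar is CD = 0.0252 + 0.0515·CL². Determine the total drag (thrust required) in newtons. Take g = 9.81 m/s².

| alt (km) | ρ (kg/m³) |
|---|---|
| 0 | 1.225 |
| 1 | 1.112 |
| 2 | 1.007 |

At 1 km, from the table: ρ = 1.112 kg/m³.
Level flight ⇒ L = W = m·g = 17300 × 9.81 = 1.6971×10^5 N.
Dynamic pressure q = 0.5 × 1.112 × 190² = 20070 Pa.
CL = W/(q·S) = 1.6971×10^5 / (20070 × 61.6) = 0.1373.
CD = 0.0252 + 0.0515 × 0.1373² = 0.02617.
D = q·S·CD = 20070 × 61.6 × 0.02617 = 32360 N

D = 32400 N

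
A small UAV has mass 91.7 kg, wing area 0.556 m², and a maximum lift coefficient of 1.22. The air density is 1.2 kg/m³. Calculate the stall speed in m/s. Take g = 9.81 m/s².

At stall, lift equals weight: L = W = m·g = 91.7 × 9.81 = 899.6 N.
From L = ½ρV²S·CL,max = W: V_stall = √(2W/(ρSCL,max)) = √(2·899.6/(1.2·0.556·1.22))
V_stall = √2210 = 47 m/s

V_stall = 47 m/s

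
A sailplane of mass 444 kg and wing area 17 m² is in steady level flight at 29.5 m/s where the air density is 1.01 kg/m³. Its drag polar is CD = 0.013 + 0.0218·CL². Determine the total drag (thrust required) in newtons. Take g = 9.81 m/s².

D = 152 N

Weight W = mg = 444 × 9.81 = 4355.6 N; in level flight L = W.
q = ½ρv² = ½ × 1.01 × 29.5² = 439.5 Pa.
Required CL = L/(qS) = 4355.6/(439.5·17) = 0.583.
CD = 0.013 + 0.0218 × 0.583² = 0.02041.
D = q·S·CD = 439.5 × 17 × 0.02041 = 152.5 N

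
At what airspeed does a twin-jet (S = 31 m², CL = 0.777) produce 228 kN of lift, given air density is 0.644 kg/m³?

L = ½ρv²S·CL ⇒ v = √(2L/(ρ·S·CL))
v = √(2 × 2.28×10^5 / (0.644 × 31 × 0.777)) = √29400 = 171 m/s

v = 171 m/s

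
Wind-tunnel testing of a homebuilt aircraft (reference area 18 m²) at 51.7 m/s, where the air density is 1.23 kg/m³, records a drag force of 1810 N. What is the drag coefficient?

From D = ½ρv²S·CD, rearranging gives CD = 2D/(ρv²S).
CD = 2 × 1810 / (1.23 × 51.7² × 18) = 0.0612

CD = 0.0612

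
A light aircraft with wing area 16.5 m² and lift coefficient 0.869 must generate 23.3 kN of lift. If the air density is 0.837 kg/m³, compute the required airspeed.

L = ½ρv²S·CL ⇒ v = √(2L/(ρ·S·CL))
v = √(2 × 23300 / (0.837 × 16.5 × 0.869)) = √3883 = 62.3 m/s

v = 62.3 m/s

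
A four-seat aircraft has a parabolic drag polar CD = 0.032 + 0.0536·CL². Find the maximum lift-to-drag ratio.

(L/D)max = 12.1

For CD = CD0 + K·CL², (L/D)max occurs at CL* = √(CD0/K) and equals 1/(2√(K·CD0)).
(L/D)max = 1/(2√(0.0536 × 0.032)) = 1/(2 × 0.04141) = 12.1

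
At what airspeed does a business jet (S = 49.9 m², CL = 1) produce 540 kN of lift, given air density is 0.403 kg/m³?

L = ½ρv²S·CL ⇒ v = √(2L/(ρ·S·CL))
v = √(2 × 5.4×10^5 / (0.403 × 49.9 × 1)) = √53710 = 232 m/s

v = 232 m/s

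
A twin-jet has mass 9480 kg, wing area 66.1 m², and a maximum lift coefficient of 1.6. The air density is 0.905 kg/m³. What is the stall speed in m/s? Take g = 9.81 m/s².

At stall, lift equals weight: L = W = m·g = 9480 × 9.81 = 93000 N.
From L = ½ρV²S·CL,max = W: V_stall = √(2W/(ρSCL,max)) = √(2·93000/(0.905·66.1·1.6))
V_stall = √1943 = 44.1 m/s

V_stall = 44.1 m/s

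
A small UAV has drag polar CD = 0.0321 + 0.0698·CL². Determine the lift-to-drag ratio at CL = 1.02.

CD = 0.0321 + 0.0698 × 1.02² = 0.1047
L/D = CL/CD = 1.02 / 0.1047 = 9.74

L/D = 9.74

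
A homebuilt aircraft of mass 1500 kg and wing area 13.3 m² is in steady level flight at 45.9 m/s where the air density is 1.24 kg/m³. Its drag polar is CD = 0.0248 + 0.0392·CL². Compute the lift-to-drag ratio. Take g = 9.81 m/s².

Weight W = mg = 1500 × 9.81 = 14715 N; in level flight L = W.
q = ½ρv² = ½ × 1.24 × 45.9² = 1306 Pa.
Required CL = L/(qS) = 14715/(1306·13.3) = 0.847.
CD = 0.0248 + 0.0392 × 0.847² = 0.05292.
L/D = CL/CD = 0.847 / 0.05292 = 16

L/D = 16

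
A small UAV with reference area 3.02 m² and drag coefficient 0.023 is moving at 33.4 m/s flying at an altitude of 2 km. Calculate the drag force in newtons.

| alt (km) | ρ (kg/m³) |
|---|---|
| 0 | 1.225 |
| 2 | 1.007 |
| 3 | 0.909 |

At 2 km, from the table: ρ = 1.007 kg/m³.
D = ½ρv²S·CD = ½ × 1.007 × 33.4² × 3.02 × 0.023 = 39 N

D = 39 N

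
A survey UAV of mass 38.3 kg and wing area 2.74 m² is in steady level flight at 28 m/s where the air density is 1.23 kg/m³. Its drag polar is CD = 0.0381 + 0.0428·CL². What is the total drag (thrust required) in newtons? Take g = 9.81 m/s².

D = 54.9 N

Level flight ⇒ L = W = m·g = 38.3 × 9.81 = 375.72 N.
Dynamic pressure q = 0.5 × 1.23 × 28² = 482.2 Pa.
CL = W/(q·S) = 375.72 / (482.2 × 2.74) = 0.2844.
CD = 0.0381 + 0.0428 × 0.2844² = 0.04156.
D = q·S·CD = 482.2 × 2.74 × 0.04156 = 54.91 N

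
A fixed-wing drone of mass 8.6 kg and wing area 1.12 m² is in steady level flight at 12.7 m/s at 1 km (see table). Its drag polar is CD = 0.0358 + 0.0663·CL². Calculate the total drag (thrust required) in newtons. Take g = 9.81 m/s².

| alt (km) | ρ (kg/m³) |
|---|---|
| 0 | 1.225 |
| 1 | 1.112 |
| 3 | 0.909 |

D = 8.29 N

At 1 km, from the table: ρ = 1.112 kg/m³.
Weight W = mg = 8.6 × 9.81 = 84.366 N; in level flight L = W.
q = ½ρv² = ½ × 1.112 × 12.7² = 89.68 Pa.
Required CL = L/(qS) = 84.366/(89.68·1.12) = 0.84.
CD = 0.0358 + 0.0663 × 0.84² = 0.08258.
D = q·S·CD = 89.68 × 1.12 × 0.08258 = 8.294 N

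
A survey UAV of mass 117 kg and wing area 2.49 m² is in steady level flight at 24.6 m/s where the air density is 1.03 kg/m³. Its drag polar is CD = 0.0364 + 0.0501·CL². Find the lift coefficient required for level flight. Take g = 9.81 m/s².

Level flight ⇒ L = W = m·g = 117 × 9.81 = 1147.8 N.
Dynamic pressure q = 0.5 × 1.03 × 24.6² = 311.7 Pa.
Required CL = L/(qS) = 1147.8/(311.7·2.49) = 1.479.

CL = 1.48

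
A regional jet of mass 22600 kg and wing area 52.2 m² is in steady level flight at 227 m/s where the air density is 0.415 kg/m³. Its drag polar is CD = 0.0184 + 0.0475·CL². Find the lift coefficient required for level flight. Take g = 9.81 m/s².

CL = 0.397

In steady level flight, lift balances weight: W = mg = 22600 × 9.81 = 2.2171×10^5 N.
q = ½ρv² = ½ × 0.415 × 227² = 10690 Pa.
CL = 2W/(ρv²S) = 2×2.2171×10^5/(0.415×227²×52.2) = 0.3972.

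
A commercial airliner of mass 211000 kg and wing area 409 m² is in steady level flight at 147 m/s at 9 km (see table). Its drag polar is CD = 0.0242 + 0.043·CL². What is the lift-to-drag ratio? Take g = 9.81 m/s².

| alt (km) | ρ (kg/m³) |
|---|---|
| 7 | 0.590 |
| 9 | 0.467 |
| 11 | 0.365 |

At 9 km, from the table: ρ = 0.467 kg/m³.
Level flight ⇒ L = W = m·g = 211000 × 9.81 = 2.0699×10^6 N.
q = ½ρv² = ½ × 0.467 × 147² = 5046 Pa.
Required CL = L/(qS) = 2.0699×10^6/(5046·409) = 1.003.
CD = 0.0242 + 0.043 × 1.003² = 0.06746.
L/D = CL/CD = 1.003 / 0.06746 = 14.9

L/D = 14.9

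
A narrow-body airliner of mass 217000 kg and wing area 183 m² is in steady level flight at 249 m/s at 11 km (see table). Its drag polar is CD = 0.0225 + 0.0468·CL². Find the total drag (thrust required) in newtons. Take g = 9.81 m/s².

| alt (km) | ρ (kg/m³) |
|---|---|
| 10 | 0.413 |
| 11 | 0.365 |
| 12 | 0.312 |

D = 1.49×10^5 N

At 11 km, from the table: ρ = 0.365 kg/m³.
Level flight ⇒ L = W = m·g = 217000 × 9.81 = 2.1288×10^6 N.
q = ½ρv² = ½ × 0.365 × 249² = 11320 Pa.
Required CL = L/(qS) = 2.1288×10^6/(11320·183) = 1.028.
CD = 0.0225 + 0.0468 × 1.028² = 0.07196.
D = q·S·CD = 11320 × 183 × 0.07196 = 1.49×10^5 N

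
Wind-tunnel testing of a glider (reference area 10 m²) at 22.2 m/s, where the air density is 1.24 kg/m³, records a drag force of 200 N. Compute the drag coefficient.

CD = 0.0655

From D = ½ρv²S·CD, rearranging gives CD = 2D/(ρv²S).
CD = 2 × 200 / (1.24 × 22.2² × 10) = 0.0655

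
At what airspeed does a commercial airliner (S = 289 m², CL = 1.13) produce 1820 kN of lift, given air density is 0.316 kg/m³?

L = ½ρv²S·CL ⇒ v = √(2L/(ρ·S·CL))
v = √(2 × 1.82×10^6 / (0.316 × 289 × 1.13)) = √35270 = 188 m/s

v = 188 m/s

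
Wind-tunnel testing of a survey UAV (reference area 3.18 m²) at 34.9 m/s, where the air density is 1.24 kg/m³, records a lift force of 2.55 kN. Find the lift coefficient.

CL = 1.06

From L = ½ρv²S·CL, rearranging gives CL = 2L/(ρv²S).
CL = 2 × 2550 / (1.24 × 34.9² × 3.18) = 1.06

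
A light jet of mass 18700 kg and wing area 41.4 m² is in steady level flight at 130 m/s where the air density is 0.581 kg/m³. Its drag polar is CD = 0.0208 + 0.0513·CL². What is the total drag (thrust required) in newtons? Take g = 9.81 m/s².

D = 12700 N

Weight W = mg = 18700 × 9.81 = 1.8345×10^5 N; in level flight L = W.
q = ½ρv² = ½ × 0.581 × 130² = 4909 Pa.
Required CL = L/(qS) = 1.8345×10^5/(4909·41.4) = 0.9026.
CD = 0.0208 + 0.0513 × 0.9026² = 0.06259.
D = q·S·CD = 4909 × 41.4 × 0.06259 = 12720 N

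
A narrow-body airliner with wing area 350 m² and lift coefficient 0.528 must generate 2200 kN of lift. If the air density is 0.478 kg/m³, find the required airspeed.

v = 223 m/s

L = ½ρv²S·CL ⇒ v = √(2L/(ρ·S·CL))
v = √(2 × 2.2×10^6 / (0.478 × 350 × 0.528)) = √49810 = 223 m/s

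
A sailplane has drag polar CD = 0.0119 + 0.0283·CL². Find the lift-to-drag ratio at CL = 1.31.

CD = 0.0119 + 0.0283 × 1.31² = 0.06047
L/D = CL/CD = 1.31 / 0.06047 = 21.7

L/D = 21.7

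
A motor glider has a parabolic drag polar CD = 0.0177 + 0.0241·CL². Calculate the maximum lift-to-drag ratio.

For CD = CD0 + K·CL², (L/D)max occurs at CL* = √(CD0/K) and equals 1/(2√(K·CD0)).
(L/D)max = 1/(2√(0.0241 × 0.0177)) = 1/(2 × 0.02065) = 24.2

(L/D)max = 24.2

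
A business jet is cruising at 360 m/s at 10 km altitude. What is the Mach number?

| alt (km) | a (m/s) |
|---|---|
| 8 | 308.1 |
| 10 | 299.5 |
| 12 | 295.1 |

M = 1.2

At 10 km, from the table: a = 299.5 m/s.
M = v/a = 360 / 299.5 = 1.2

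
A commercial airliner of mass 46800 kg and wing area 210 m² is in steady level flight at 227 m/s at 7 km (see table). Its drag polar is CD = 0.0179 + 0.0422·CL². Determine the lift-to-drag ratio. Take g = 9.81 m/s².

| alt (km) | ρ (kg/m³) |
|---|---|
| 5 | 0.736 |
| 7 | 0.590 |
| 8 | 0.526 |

L/D = 7.66

At 7 km, from the table: ρ = 0.590 kg/m³.
Weight W = mg = 46800 × 9.81 = 4.5911×10^5 N; in level flight L = W.
Dynamic pressure q = 0.5 × 0.59 × 227² = 15200 Pa.
CL = 2W/(ρv²S) = 2×4.5911×10^5/(0.59×227²×210) = 0.1438.
CD = 0.0179 + 0.0422 × 0.1438² = 0.01877.
L/D = CL/CD = 0.1438 / 0.01877 = 7.66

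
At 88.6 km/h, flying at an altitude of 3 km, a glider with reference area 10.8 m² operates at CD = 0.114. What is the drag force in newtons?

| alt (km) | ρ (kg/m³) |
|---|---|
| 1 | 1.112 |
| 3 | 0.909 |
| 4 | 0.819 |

At 3 km, from the table: ρ = 0.909 kg/m³.
Convert speed: v = 88.6 km/h ÷ 3.6 = 24.61 m/s.
D = ½ρv²S·CD = ½ × 0.909 × 24.61² × 10.8 × 0.114 = 339 N

D = 339 N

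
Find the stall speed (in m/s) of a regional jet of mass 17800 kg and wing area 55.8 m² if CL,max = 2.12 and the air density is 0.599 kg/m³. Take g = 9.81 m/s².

V_stall = 70.2 m/s

At stall, lift equals weight: L = W = m·g = 17800 × 9.81 = 1.746×10^5 N.
From L = ½ρV²S·CL,max = W: V_stall = √(2W/(ρSCL,max)) = √(2·1.746×10^5/(0.599·55.8·2.12))
V_stall = √4929 = 70.2 m/s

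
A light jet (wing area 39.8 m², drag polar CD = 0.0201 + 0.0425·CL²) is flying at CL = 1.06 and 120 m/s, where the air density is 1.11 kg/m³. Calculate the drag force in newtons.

CD = 0.0201 + 0.0425 × 1.06² = 0.06785
D = ½ρv²S·CD = ½ × 1.11 × 120² × 39.8 × 0.06785 = 21600 N

D = 21600 N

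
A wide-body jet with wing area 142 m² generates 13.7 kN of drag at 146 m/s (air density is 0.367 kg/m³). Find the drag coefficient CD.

From D = ½ρv²S·CD, rearranging gives CD = 2D/(ρv²S).
CD = 2 × 13700 / (0.367 × 146² × 142) = 0.0247

CD = 0.0247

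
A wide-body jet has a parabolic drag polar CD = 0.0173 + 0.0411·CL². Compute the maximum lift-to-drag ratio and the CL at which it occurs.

For CD = CD0 + K·CL², (L/D)max occurs at CL* = √(CD0/K) and equals 1/(2√(K·CD0)).
(L/D)max = 1/(2√(0.0411 × 0.0173)) = 1/(2 × 0.02667) = 18.8
CL* = √(0.0173/0.0411) = 0.649

(L/D)max = 18.8, at CL = 0.649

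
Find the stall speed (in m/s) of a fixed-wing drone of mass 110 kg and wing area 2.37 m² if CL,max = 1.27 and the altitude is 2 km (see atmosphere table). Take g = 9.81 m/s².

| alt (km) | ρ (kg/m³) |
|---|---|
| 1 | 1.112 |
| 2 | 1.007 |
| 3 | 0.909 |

At 2 km, from the table: ρ = 1.007 kg/m³.
Stall occurs when L = W at CL,max. W = mg = 110 × 9.81 = 1079 N.
From L = ½ρV²S·CL,max = W: V_stall = √(2W/(ρSCL,max)) = √(2·1079/(1.007·2.37·1.27))
V_stall = √712 = 26.7 m/s

V_stall = 26.7 m/s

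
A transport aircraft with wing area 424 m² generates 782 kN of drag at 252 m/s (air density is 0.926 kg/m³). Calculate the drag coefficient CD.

CD = 0.0627

From D = ½ρv²S·CD, rearranging gives CD = 2D/(ρv²S).
CD = 2 × 7.82×10^5 / (0.926 × 252² × 424) = 0.0627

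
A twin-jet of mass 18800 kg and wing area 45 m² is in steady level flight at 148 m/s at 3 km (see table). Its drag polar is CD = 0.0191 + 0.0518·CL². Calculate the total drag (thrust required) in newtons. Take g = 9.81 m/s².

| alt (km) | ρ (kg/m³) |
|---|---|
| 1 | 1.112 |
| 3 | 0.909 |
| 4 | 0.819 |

At 3 km, from the table: ρ = 0.909 kg/m³.
Weight W = mg = 18800 × 9.81 = 1.8443×10^5 N; in level flight L = W.
Dynamic pressure q = 0.5 × 0.909 × 148² = 9955 Pa.
Required CL = L/(qS) = 1.8443×10^5/(9955·45) = 0.4117.
CD = 0.0191 + 0.0518 × 0.4117² = 0.02788.
D = q·S·CD = 9955 × 45 × 0.02788 = 12490 N

D = 12500 N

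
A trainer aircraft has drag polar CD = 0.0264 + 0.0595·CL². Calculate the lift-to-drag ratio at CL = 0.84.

L/D = 12.3

CD = 0.0264 + 0.0595 × 0.84² = 0.06838
L/D = CL/CD = 0.84 / 0.06838 = 12.3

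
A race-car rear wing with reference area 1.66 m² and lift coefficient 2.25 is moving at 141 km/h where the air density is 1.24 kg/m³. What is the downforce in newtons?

L = 3550 N

Convert speed: v = 141 km/h ÷ 3.6 = 39.17 m/s.
L = ½ρv²S·CL = ½ × 1.24 × 39.17² × 1.66 × 2.25 = 3550 N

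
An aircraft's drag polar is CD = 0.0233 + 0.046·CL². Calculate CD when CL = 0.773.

CD = 0.0508

CD = 0.0233 + 0.046 × 0.773² = 0.0233 + 0.02749 = 0.0508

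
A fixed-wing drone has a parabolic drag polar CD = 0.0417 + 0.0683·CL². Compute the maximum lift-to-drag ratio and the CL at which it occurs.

(L/D)max = 9.37, at CL = 0.781

For CD = CD0 + K·CL², (L/D)max occurs at CL* = √(CD0/K) and equals 1/(2√(K·CD0)).
(L/D)max = 1/(2√(0.0683 × 0.0417)) = 1/(2 × 0.05337) = 9.37
CL* = √(0.0417/0.0683) = 0.781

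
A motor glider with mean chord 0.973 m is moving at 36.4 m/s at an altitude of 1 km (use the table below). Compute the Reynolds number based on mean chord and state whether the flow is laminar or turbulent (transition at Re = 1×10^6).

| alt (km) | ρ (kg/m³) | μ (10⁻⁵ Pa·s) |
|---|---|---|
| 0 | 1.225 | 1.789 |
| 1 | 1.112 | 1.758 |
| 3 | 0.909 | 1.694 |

At 1 km, from the table: ρ = 1.112 kg/m³, μ = 1.758×10⁻⁵ Pa·s.
Re = ρ·v·c/μ = 1.112 × 36.4 × 0.973 / (1.758×10⁻⁵) = 2.24×10^6
Since 2.24×10^6 > 1×10^6, the flow is turbulent.

Re = 2.24×10^6 (turbulent)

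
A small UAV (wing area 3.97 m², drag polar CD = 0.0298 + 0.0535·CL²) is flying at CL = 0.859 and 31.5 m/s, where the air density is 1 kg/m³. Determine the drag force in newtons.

D = 136 N

CD = 0.0298 + 0.0535 × 0.859² = 0.06928
D = ½ρv²S·CD = ½ × 1 × 31.5² × 3.97 × 0.06928 = 136 N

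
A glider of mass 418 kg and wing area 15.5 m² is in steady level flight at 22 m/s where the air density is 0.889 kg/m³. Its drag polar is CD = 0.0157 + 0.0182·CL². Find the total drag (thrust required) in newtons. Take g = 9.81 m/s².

D = 144 N

Level flight ⇒ L = W = m·g = 418 × 9.81 = 4100.6 N.
Dynamic pressure q = 0.5 × 0.889 × 22² = 215.1 Pa.
Required CL = L/(qS) = 4100.6/(215.1·15.5) = 1.23.
CD = 0.0157 + 0.0182 × 1.23² = 0.04322.
D = q·S·CD = 215.1 × 15.5 × 0.04322 = 144.1 N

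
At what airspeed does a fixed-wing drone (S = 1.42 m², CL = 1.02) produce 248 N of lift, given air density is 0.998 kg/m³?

v = 18.5 m/s

L = ½ρv²S·CL ⇒ v = √(2L/(ρ·S·CL))
v = √(2 × 248 / (0.998 × 1.42 × 1.02)) = √343.1 = 18.5 m/s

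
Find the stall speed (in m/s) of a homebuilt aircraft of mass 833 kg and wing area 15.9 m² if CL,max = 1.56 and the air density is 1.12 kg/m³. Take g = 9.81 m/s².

V_stall = 24.3 m/s

At stall, lift equals weight: L = W = m·g = 833 × 9.81 = 8172 N.
V_stall = √(2W/(ρ·S·CL,max)) = √(2 × 8172 / (1.12 × 15.9 × 1.56))
V_stall = √588.3 = 24.3 m/s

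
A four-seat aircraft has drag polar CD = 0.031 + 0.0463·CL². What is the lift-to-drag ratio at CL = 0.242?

L/D = 7.18

CD = 0.031 + 0.0463 × 0.242² = 0.03371
L/D = CL/CD = 0.242 / 0.03371 = 7.18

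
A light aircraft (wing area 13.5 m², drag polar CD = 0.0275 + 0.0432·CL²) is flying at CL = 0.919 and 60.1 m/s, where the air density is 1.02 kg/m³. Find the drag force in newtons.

D = 1590 N

CD = 0.0275 + 0.0432 × 0.919² = 0.06399
D = ½ρv²S·CD = ½ × 1.02 × 60.1² × 13.5 × 0.06399 = 1590 N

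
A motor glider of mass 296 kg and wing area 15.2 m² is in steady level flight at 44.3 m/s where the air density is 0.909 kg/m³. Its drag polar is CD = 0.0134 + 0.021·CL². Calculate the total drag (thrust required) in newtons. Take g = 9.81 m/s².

In steady level flight, lift balances weight: W = mg = 296 × 9.81 = 2903.8 N.
Dynamic pressure q = 0.5 × 0.909 × 44.3² = 892 Pa.
CL = W/(q·S) = 2903.8 / (892 × 15.2) = 0.2142.
CD = 0.0134 + 0.021 × 0.2142² = 0.01436.
D = q·S·CD = 892 × 15.2 × 0.01436 = 194.7 N

D = 195 N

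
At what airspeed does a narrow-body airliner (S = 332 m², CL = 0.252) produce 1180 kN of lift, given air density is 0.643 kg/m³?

L = ½ρv²S·CL ⇒ v = √(2L/(ρ·S·CL))
v = √(2 × 1.18×10^6 / (0.643 × 332 × 0.252)) = √43870 = 209 m/s

v = 209 m/s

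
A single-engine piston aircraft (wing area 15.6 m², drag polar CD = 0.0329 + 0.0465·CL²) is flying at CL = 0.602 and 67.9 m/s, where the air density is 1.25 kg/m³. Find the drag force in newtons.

CD = 0.0329 + 0.0465 × 0.602² = 0.04975
D = ½ρv²S·CD = ½ × 1.25 × 67.9² × 15.6 × 0.04975 = 2240 N

D = 2240 N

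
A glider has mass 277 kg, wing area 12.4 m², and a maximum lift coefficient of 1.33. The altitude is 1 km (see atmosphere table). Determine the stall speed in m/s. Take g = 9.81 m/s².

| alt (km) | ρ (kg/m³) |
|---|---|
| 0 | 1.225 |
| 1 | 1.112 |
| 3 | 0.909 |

At 1 km, from the table: ρ = 1.112 kg/m³.
Weight W = mg = 277 × 9.81 = 2717 N.
V_stall = √(2W/(ρ·S·CL,max)) = √(2 × 2717 / (1.112 × 12.4 × 1.33))
V_stall = √296.3 = 17.2 m/s

V_stall = 17.2 m/s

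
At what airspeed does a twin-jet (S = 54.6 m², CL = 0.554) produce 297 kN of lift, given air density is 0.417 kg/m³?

v = 217 m/s

L = ½ρv²S·CL ⇒ v = √(2L/(ρ·S·CL))
v = √(2 × 2.97×10^5 / (0.417 × 54.6 × 0.554)) = √47090 = 217 m/s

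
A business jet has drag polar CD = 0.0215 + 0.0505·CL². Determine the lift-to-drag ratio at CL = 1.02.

L/D = 13.8

CD = 0.0215 + 0.0505 × 1.02² = 0.07404
L/D = CL/CD = 1.02 / 0.07404 = 13.8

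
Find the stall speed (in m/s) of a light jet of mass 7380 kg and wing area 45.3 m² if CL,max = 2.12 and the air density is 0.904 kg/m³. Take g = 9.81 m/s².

V_stall = 40.8 m/s

At stall, lift equals weight: L = W = m·g = 7380 × 9.81 = 72400 N.
From L = ½ρV²S·CL,max = W: V_stall = √(2W/(ρSCL,max)) = √(2·72400/(0.904·45.3·2.12))
V_stall = √1668 = 40.8 m/s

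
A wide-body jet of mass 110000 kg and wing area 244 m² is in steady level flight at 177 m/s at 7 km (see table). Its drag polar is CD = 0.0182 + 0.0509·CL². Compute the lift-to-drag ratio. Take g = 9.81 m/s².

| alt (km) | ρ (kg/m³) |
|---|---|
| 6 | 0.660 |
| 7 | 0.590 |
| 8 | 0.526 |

L/D = 16

At 7 km, from the table: ρ = 0.590 kg/m³.
In steady level flight, lift balances weight: W = mg = 110000 × 9.81 = 1.0791×10^6 N.
q = ½ρv² = ½ × 0.59 × 177² = 9242 Pa.
Required CL = L/(qS) = 1.0791×10^6/(9242·244) = 0.4785.
CD = 0.0182 + 0.0509 × 0.4785² = 0.02986.
L/D = CL/CD = 0.4785 / 0.02986 = 16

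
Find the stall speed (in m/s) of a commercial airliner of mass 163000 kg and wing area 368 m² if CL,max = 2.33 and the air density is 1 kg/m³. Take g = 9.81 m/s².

At stall, lift equals weight: L = W = m·g = 163000 × 9.81 = 1.599×10^6 N.
V_stall = √(2W/(ρ·S·CL,max)) = √(2 × 1.599×10^6 / (1 × 368 × 2.33))
V_stall = √3730 = 61.1 m/s

V_stall = 61.1 m/s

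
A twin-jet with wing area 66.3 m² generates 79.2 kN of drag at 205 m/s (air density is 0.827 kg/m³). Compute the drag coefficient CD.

From D = ½ρv²S·CD, rearranging gives CD = 2D/(ρv²S).
CD = 2 × 79200 / (0.827 × 205² × 66.3) = 0.0687

CD = 0.0687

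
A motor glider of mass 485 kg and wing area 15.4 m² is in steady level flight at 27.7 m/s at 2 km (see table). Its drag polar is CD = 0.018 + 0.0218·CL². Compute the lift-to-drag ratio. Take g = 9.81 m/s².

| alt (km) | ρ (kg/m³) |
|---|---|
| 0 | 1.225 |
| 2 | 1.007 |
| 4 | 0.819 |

At 2 km, from the table: ρ = 1.007 kg/m³.
Weight W = mg = 485 × 9.81 = 4757.9 N; in level flight L = W.
q = ½ρv² = ½ × 1.007 × 27.7² = 386.3 Pa.
CL = W/(q·S) = 4757.9 / (386.3 × 15.4) = 0.7997.
CD = 0.018 + 0.0218 × 0.7997² = 0.03194.
L/D = CL/CD = 0.7997 / 0.03194 = 25

L/D = 25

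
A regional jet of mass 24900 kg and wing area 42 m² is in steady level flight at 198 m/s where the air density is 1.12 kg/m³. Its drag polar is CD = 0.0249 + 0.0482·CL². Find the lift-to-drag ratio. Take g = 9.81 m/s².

L/D = 9.37

Level flight ⇒ L = W = m·g = 24900 × 9.81 = 2.4427×10^5 N.
q = ½ρv² = ½ × 1.12 × 198² = 21950 Pa.
CL = W/(q·S) = 2.4427×10^5 / (21950 × 42) = 0.2649.
CD = 0.0249 + 0.0482 × 0.2649² = 0.02828.
L/D = CL/CD = 0.2649 / 0.02828 = 9.37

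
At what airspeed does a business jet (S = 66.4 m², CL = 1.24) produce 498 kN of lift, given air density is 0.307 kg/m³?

v = 199 m/s

L = ½ρv²S·CL ⇒ v = √(2L/(ρ·S·CL))
v = √(2 × 4.98×10^5 / (0.307 × 66.4 × 1.24)) = √39400 = 199 m/s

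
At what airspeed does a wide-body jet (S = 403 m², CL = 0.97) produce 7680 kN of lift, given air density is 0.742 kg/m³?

L = ½ρv²S·CL ⇒ v = √(2L/(ρ·S·CL))
v = √(2 × 7.68×10^6 / (0.742 × 403 × 0.97)) = √52960 = 230 m/s

v = 230 m/s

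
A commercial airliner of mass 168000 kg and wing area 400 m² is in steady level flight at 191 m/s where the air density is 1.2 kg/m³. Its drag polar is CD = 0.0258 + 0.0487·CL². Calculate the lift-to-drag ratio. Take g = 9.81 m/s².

L/D = 6.84

In steady level flight, lift balances weight: W = mg = 168000 × 9.81 = 1.6481×10^6 N.
q = ½ρv² = ½ × 1.2 × 191² = 21890 Pa.
CL = 2W/(ρv²S) = 2×1.6481×10^6/(1.2×191²×400) = 0.1882.
CD = 0.0258 + 0.0487 × 0.1882² = 0.02753.
L/D = CL/CD = 0.1882 / 0.02753 = 6.84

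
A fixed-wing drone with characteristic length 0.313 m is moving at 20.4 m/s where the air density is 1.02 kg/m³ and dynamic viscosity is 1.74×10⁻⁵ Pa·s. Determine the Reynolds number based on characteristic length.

Re = 3.74×10^5

Re = ρ·v·c/μ = 1.02 × 20.4 × 0.313 / (1.74×10⁻⁵) = 3.74×10^5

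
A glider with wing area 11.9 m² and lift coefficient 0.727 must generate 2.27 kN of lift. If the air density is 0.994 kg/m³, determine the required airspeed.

L = ½ρv²S·CL ⇒ v = √(2L/(ρ·S·CL))
v = √(2 × 2270 / (0.994 × 11.9 × 0.727)) = √527.9 = 23 m/s

v = 23 m/s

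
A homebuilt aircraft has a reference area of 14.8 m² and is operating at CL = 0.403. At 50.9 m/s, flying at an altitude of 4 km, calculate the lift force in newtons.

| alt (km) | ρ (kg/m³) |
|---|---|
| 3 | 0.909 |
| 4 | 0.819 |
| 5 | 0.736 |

At 4 km, from the table: ρ = 0.819 kg/m³.
L = ½ρv²S·CL = ½ × 0.819 × 50.9² × 14.8 × 0.403 = 6330 N ≈ 6.33 kN

L = 6330 N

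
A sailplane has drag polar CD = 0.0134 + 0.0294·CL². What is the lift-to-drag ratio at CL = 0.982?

L/D = 23.5

CD = 0.0134 + 0.0294 × 0.982² = 0.04175
L/D = CL/CD = 0.982 / 0.04175 = 23.5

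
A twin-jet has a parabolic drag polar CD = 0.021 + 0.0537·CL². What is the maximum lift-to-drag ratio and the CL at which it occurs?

(L/D)max = 14.9, at CL = 0.625

For CD = CD0 + K·CL², (L/D)max occurs at CL* = √(CD0/K) and equals 1/(2√(K·CD0)).
(L/D)max = 1/(2√(0.0537 × 0.021)) = 1/(2 × 0.03358) = 14.9
CL* = √(0.021/0.0537) = 0.625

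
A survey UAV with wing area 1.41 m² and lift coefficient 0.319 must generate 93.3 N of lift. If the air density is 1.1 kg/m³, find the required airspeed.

L = ½ρv²S·CL ⇒ v = √(2L/(ρ·S·CL))
v = √(2 × 93.3 / (1.1 × 1.41 × 0.319)) = √377.1 = 19.4 m/s

v = 19.4 m/s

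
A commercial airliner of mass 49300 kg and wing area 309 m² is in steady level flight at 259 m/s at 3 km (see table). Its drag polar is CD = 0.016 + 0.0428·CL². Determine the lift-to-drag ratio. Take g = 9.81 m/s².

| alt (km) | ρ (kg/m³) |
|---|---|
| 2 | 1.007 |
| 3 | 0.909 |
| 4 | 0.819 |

L/D = 3.19

At 3 km, from the table: ρ = 0.909 kg/m³.
Weight W = mg = 49300 × 9.81 = 4.8363×10^5 N; in level flight L = W.
Dynamic pressure q = 0.5 × 0.909 × 259² = 30490 Pa.
CL = W/(q·S) = 4.8363×10^5 / (30490 × 309) = 0.05134.
CD = 0.016 + 0.0428 × 0.05134² = 0.01611.
L/D = CL/CD = 0.05134 / 0.01611 = 3.19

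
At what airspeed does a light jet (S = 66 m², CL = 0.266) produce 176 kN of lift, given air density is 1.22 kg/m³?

v = 128 m/s

L = ½ρv²S·CL ⇒ v = √(2L/(ρ·S·CL))
v = √(2 × 1.76×10^5 / (1.22 × 66 × 0.266)) = √16430 = 128 m/s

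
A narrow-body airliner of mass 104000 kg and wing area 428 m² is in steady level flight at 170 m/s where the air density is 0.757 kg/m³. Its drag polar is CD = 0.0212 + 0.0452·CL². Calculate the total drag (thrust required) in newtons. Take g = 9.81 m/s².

In steady level flight, lift balances weight: W = mg = 104000 × 9.81 = 1.0202×10^6 N.
q = ½ρv² = ½ × 0.757 × 170² = 10940 Pa.
Required CL = L/(qS) = 1.0202×10^6/(10940·428) = 0.2179.
CD = 0.0212 + 0.0452 × 0.2179² = 0.02335.
D = q·S·CD = 10940 × 428 × 0.02335 = 1.093×10^5 N

D = 1.09×10^5 N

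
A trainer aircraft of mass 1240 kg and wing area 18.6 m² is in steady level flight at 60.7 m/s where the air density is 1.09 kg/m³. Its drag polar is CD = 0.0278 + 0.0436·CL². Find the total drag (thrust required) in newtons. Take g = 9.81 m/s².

D = 1210 N

Level flight ⇒ L = W = m·g = 1240 × 9.81 = 12164 N.
Dynamic pressure q = 0.5 × 1.09 × 60.7² = 2008 Pa.
Required CL = L/(qS) = 12164/(2008·18.6) = 0.3257.
CD = 0.0278 + 0.0436 × 0.3257² = 0.03242.
D = q·S·CD = 2008 × 18.6 × 0.03242 = 1211 N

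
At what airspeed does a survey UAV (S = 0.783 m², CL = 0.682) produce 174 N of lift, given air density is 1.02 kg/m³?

L = ½ρv²S·CL ⇒ v = √(2L/(ρ·S·CL))
v = √(2 × 174 / (1.02 × 0.783 × 0.682)) = √638.9 = 25.3 m/s

v = 25.3 m/s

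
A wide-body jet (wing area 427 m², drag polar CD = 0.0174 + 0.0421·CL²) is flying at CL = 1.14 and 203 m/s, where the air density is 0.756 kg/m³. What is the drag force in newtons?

D = 4.8×10^5 N

CD = 0.0174 + 0.0421 × 1.14² = 0.07211
D = ½ρv²S·CD = ½ × 0.756 × 203² × 427 × 0.07211 = 4.8×10^5 N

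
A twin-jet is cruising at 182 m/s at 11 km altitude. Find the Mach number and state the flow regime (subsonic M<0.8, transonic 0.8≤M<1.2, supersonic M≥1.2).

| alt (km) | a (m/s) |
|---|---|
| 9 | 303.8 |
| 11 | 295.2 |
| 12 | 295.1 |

At 11 km, from the table: a = 295.2 m/s.
M = v/a = 182 / 295.2 = 0.617
M = 0.617 → subsonic.

M = 0.617 (subsonic)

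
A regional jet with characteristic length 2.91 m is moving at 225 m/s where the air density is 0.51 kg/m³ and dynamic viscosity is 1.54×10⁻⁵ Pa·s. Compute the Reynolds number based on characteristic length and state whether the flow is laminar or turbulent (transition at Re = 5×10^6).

Re = ρ·v·c/μ = 0.51 × 225 × 2.91 / (1.54×10⁻⁵) = 2.17×10^7
Since 2.17×10^7 > 5×10^6, the flow is turbulent.

Re = 2.17×10^7 (turbulent)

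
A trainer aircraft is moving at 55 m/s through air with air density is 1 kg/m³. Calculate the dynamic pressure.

q = ½ρv² = ½ × 1 × 55² = 1510 Pa

q = 1510 Pa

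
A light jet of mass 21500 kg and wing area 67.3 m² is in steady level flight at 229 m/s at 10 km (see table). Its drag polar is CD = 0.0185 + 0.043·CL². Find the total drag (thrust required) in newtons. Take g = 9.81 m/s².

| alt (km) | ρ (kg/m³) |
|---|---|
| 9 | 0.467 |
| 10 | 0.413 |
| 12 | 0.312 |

At 10 km, from the table: ρ = 0.413 kg/m³.
Level flight ⇒ L = W = m·g = 21500 × 9.81 = 2.1092×10^5 N.
q = ½ρv² = ½ × 0.413 × 229² = 10830 Pa.
CL = W/(q·S) = 2.1092×10^5 / (10830 × 67.3) = 0.2894.
CD = 0.0185 + 0.043 × 0.2894² = 0.0221.
D = q·S·CD = 10830 × 67.3 × 0.0221 = 16110 N

D = 16100 N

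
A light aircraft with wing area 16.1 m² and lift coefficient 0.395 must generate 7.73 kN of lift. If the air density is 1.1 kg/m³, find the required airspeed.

v = 47 m/s

L = ½ρv²S·CL ⇒ v = √(2L/(ρ·S·CL))
v = √(2 × 7730 / (1.1 × 16.1 × 0.395)) = √2210 = 47 m/s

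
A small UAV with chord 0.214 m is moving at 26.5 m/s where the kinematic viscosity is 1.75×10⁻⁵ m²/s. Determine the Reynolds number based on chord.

Re = v·c/ν = 26.5 × 0.214 / (1.75×10⁻⁵) = 3.24×10^5

Re = 3.24×10^5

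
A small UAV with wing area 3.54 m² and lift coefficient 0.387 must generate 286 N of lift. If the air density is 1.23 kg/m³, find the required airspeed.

v = 18.4 m/s

L = ½ρv²S·CL ⇒ v = √(2L/(ρ·S·CL))
v = √(2 × 286 / (1.23 × 3.54 × 0.387)) = √339.5 = 18.4 m/s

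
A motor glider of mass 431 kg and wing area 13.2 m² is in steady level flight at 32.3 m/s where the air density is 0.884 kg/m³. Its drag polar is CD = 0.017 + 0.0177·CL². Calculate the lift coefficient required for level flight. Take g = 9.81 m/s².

In steady level flight, lift balances weight: W = mg = 431 × 9.81 = 4228.1 N.
Dynamic pressure q = 0.5 × 0.884 × 32.3² = 461.1 Pa.
CL = 2W/(ρv²S) = 2×4228.1/(0.884×32.3²×13.2) = 0.6946.

CL = 0.695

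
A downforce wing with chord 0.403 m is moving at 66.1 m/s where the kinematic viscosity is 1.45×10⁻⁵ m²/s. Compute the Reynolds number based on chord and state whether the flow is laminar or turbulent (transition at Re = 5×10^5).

Re = v·c/ν = 66.1 × 0.403 / (1.45×10⁻⁵) = 1.84×10^6
Since 1.84×10^6 > 5×10^5, the flow is turbulent.

Re = 1.84×10^6 (turbulent)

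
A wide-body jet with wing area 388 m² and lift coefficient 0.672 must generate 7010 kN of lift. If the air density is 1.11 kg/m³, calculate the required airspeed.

v = 220 m/s

L = ½ρv²S·CL ⇒ v = √(2L/(ρ·S·CL))
v = √(2 × 7.01×10^6 / (1.11 × 388 × 0.672)) = √48440 = 220 m/s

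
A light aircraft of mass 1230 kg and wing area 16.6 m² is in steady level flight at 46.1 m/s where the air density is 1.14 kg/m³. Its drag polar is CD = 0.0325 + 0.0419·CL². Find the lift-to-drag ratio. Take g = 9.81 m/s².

Level flight ⇒ L = W = m·g = 1230 × 9.81 = 12066 N.
Dynamic pressure q = 0.5 × 1.14 × 46.1² = 1211 Pa.
CL = 2W/(ρv²S) = 2×12066/(1.14×46.1²×16.6) = 0.6001.
CD = 0.0325 + 0.0419 × 0.6001² = 0.04759.
L/D = CL/CD = 0.6001 / 0.04759 = 12.6

L/D = 12.6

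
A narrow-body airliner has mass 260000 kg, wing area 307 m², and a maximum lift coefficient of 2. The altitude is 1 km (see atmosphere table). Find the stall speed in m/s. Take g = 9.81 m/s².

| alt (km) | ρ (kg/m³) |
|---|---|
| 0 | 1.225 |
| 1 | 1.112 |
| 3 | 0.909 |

V_stall = 86.4 m/s

At 1 km, from the table: ρ = 1.112 kg/m³.
Stall occurs when L = W at CL,max. W = mg = 260000 × 9.81 = 2.551×10^6 N.
V_stall = √(2W/(ρ·S·CL,max)) = √(2 × 2.551×10^6 / (1.112 × 307 × 2))
V_stall = √7471 = 86.4 m/s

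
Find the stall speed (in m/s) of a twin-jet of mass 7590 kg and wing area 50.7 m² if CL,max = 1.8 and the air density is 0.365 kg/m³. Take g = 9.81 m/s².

V_stall = 66.9 m/s

At stall, lift equals weight: L = W = m·g = 7590 × 9.81 = 74460 N.
V_stall = √(2W/(ρ·S·CL,max)) = √(2 × 74460 / (0.365 × 50.7 × 1.8))
V_stall = √4471 = 66.9 m/s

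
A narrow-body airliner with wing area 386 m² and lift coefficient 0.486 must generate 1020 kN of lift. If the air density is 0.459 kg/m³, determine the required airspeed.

L = ½ρv²S·CL ⇒ v = √(2L/(ρ·S·CL))
v = √(2 × 1.02×10^6 / (0.459 × 386 × 0.486)) = √23690 = 154 m/s

v = 154 m/s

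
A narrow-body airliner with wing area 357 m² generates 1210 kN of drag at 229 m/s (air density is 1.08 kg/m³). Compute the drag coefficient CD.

CD = 0.12

From D = ½ρv²S·CD, rearranging gives CD = 2D/(ρv²S).
CD = 2 × 1.21×10^6 / (1.08 × 229² × 357) = 0.12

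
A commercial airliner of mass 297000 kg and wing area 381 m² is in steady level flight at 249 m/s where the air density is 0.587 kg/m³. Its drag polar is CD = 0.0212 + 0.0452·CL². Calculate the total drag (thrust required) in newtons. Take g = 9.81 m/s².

Weight W = mg = 297000 × 9.81 = 2.9136×10^6 N; in level flight L = W.
q = ½ρv² = ½ × 0.587 × 249² = 18200 Pa.
Required CL = L/(qS) = 2.9136×10^6/(18200·381) = 0.4202.
CD = 0.0212 + 0.0452 × 0.4202² = 0.02918.
D = q·S·CD = 18200 × 381 × 0.02918 = 2.023×10^5 N

D = 2.02×10^5 N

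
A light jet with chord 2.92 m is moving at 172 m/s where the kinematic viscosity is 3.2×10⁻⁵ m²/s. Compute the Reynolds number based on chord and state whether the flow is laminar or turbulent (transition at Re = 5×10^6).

Re = 1.57×10^7 (turbulent)

Re = v·c/ν = 172 × 2.92 / (3.2×10⁻⁵) = 1.57×10^7
Since 1.57×10^7 > 5×10^6, the flow is turbulent.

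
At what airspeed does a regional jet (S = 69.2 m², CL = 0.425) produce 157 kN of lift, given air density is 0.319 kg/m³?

v = 183 m/s

L = ½ρv²S·CL ⇒ v = √(2L/(ρ·S·CL))
v = √(2 × 1.57×10^5 / (0.319 × 69.2 × 0.425)) = √33470 = 183 m/s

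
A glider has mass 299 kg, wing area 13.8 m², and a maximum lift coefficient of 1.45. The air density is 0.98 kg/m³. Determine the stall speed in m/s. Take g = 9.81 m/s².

V_stall = 17.3 m/s

At stall, lift equals weight: L = W = m·g = 299 × 9.81 = 2933 N.
From L = ½ρV²S·CL,max = W: V_stall = √(2W/(ρSCL,max)) = √(2·2933/(0.98·13.8·1.45))
V_stall = √299.2 = 17.3 m/s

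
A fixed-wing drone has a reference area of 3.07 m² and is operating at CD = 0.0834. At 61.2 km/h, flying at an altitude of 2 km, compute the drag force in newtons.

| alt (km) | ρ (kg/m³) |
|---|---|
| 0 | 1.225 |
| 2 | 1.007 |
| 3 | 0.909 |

At 2 km, from the table: ρ = 1.007 kg/m³.
Convert speed: v = 61.2 km/h ÷ 3.6 = 17 m/s.
D = ½ρv²S·CD = ½ × 1.007 × 17² × 3.07 × 0.0834 = 37.3 N

D = 37.3 N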